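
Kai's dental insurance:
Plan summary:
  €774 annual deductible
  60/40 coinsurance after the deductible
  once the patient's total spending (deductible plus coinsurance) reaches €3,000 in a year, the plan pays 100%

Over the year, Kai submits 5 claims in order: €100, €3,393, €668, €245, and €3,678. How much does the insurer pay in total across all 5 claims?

#1 (€100): all of it applies to the deductible. Patient pays €100; OOP now €100. Plan pays €100 − €100 = €0.
#2 (€3,393): deductible takes €674, €2,719 remains; coinsurance €2,719 × 40% = €1,087.60. Cost to patient: €1,761.60. OOP to date €1,861.60. Insurer: €3,393 − €1,761.60 = €1,631.40.
#3 (€668): 40% coinsurance on €668 = €267.20. Cost to patient: €267.20. OOP to date €2,128.80. Insurer: €668 − €267.20 = €400.80.
#4 (€245): 40% coinsurance on €245 = €98. Patient pays €98; OOP now €2,226.80. Insurer: €245 − €98 = €147.
#5 (€3,678): deductible met; 40% of €3,678 = €1,471.20. Adding that to €2,226.80 gives €3,698, past the €3,000 cap; patient pays only €3,000 − €2,226.80 = €773.20. Insurer: €3,678 − €773.20 = €2,904.80.
Insurer total: €0 + €1,631.40 + €400.80 + €147 + €2,904.80 = €5,084.

€5,084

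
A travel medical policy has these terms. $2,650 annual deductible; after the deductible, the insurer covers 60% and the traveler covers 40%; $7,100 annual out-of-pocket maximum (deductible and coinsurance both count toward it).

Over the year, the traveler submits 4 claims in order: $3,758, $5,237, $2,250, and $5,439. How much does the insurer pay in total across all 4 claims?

$9,584

#1 ($3,758): $2,650 to deductible, leaving $1,108; traveler's 40% is $443.20. Cost to traveler: $3,093.20. OOP to date $3,093.20. Plan pays $3,758 − $3,093.20 = $664.80.
#2 ($5,237): deductible already satisfied, so traveler's share is 40% × $5,237 = $2,094.80. Cost to traveler: $2,094.80. OOP to date $5,188. Plan pays $5,237 − $2,094.80 = $3,142.20.
#3 ($2,250): deductible already satisfied, so traveler's share is 40% × $2,250 = $900. Traveler pays $900; OOP now $6,088. Insurer: $2,250 − $900 = $1,350.
#4 ($5,439): 40% coinsurance on $5,439 = $2,175.60. That would push OOP to $8,263.60, over the $7,100 cap, so traveler pays $7,100 − $6,088 = $1,012. Plan pays $5,439 − $1,012 = $4,427.
Insurer total: $664.80 + $3,142.20 + $1,350 + $4,427 = $9,584.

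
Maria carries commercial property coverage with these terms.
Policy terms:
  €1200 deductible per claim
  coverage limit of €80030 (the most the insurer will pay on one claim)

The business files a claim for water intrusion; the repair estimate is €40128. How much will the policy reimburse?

€38928

After the deductible, €40128 − €1200 = €38928 remains.
That's under the €80030 cap, so the insurer reimburses the full €38928.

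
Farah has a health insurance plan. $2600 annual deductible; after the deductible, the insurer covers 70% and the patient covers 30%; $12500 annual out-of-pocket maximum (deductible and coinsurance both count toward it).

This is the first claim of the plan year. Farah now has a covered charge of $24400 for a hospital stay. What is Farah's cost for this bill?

Deductible not yet touched, so the first $2600 of the bill goes to the deductible.
That leaves $24400 − $2600 = $21800 for coinsurance.
30% of $21800 = $6540 falls to the patient.
That puts the patient's cost at $2600 + $6540 = $9140 before any cap.
Total out-of-pocket so far would be $0 + $9140 = $9140, below the $12500 cap — no reduction.

$9140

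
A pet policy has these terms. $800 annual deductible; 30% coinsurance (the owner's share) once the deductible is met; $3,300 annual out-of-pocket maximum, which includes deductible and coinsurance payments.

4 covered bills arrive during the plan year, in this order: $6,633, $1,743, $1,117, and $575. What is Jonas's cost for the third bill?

$227.20

Claim 1 — $6,633: $800 finishes the deductible; $5,833 goes to coinsurance; coinsurance $5,833 × 30% = $1,749.90. Owner owes $2,549.90 (running OOP $2,549.90).
Claim 2 — $1,743: deductible already satisfied, so owner's share is 30% × $1,743 = $522.90. Owner owes $522.90 (running OOP $3,072.80).
Claim 3 — $1,117: 30% coinsurance on $1,117 = $335.10. That would push OOP to $3,407.90, over the $3,300 cap, so owner pays $3,300 − $3,072.80 = $227.20.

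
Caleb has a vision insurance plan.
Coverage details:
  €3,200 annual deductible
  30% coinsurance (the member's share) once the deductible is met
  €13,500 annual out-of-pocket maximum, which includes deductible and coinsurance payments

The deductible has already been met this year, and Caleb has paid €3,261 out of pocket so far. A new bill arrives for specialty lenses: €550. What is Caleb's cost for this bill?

The deductible is already satisfied, so the full bill goes to coinsurance.
Coinsurance: €550 × 30% = €165.
Cumulative spending €3,261 + €165 = €3,426 stays under the €13,500 maximum.

€165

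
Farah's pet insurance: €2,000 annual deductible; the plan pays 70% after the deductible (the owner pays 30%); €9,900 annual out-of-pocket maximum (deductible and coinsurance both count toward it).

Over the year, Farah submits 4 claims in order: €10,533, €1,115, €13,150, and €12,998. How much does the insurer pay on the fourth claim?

Claim 1 (€10,533): deductible takes €2,000, €8,533 remains; owner's 30% is €2,559.90. Cost to owner: €4,559.90. OOP to date €4,559.90. Insurer: €10,533 − €4,559.90 = €5,973.10.
Claim 2 (€1,115): deductible already satisfied, so owner's share is 30% × €1,115 = €334.50. Cost to owner: €334.50. OOP to date €4,894.40. Plan pays €1,115 − €334.50 = €780.50.
Claim 3 (€13,150): 30% coinsurance on €13,150 = €3,945. Cost to owner: €3,945. OOP to date €8,839.40. Plan pays €13,150 − €3,945 = €9,205.
Claim 4 (€12,998): 30% coinsurance on €12,998 = €3,899.40. That would push OOP to €12,738.80, over the €9,900 cap, so owner pays €9,900 − €8,839.40 = €1,060.60. Insurer: €12,998 − €1,060.60 = €11,937.40.

€11,937.40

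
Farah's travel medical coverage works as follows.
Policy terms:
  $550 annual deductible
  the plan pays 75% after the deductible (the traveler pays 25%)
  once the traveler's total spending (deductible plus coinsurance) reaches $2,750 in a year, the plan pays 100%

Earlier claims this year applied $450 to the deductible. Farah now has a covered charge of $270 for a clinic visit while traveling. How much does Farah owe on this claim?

$142.50

Deductible still to meet: $550 − $450 = $100.
The remaining $170 (= $270 − $100) moves to coinsurance.
Coinsurance: $170 × 25% = $42.50.
That puts the traveler's cost at $100 + $42.50 = $142.50 before any cap.
Total out-of-pocket so far would be $450 + $142.50 = $592.50, below the $2,750 cap — no reduction.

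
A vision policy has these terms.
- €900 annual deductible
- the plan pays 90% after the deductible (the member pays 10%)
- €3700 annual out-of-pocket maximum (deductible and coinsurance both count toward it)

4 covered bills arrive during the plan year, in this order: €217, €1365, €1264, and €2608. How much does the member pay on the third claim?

Bill 1, €217: entire amount goes to the deductible. Member owes €217 (running OOP €217).
Bill 2, €1365: €683 finishes the deductible; €682 goes to coinsurance; member's 10% is €68.20. Cost to member: €751.20. OOP to date €968.20.
Bill 3, €1264: deductible already satisfied, so member's share is 10% × €1264 = €126.40. Member pays €126.40; OOP now €1094.60.

€126.40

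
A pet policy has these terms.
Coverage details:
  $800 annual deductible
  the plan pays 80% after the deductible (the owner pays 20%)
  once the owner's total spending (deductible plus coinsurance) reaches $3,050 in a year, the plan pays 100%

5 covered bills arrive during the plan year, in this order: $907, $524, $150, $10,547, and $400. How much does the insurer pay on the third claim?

$120

Claim 1 ($907): $800 finishes the deductible; $107 goes to coinsurance; coinsurance $107 × 20% = $21.40. Owner pays $821.40; OOP now $821.40. Plan pays $907 − $821.40 = $85.60.
Claim 2 ($524): deductible already satisfied, so owner's share is 20% × $524 = $104.80. Owner owes $104.80 (running OOP $926.20). Plan pays $524 − $104.80 = $419.20.
Claim 3 ($150): deductible met; 20% of $150 = $30. Cost to owner: $30. OOP to date $956.20. Insurer: $150 − $30 = $120.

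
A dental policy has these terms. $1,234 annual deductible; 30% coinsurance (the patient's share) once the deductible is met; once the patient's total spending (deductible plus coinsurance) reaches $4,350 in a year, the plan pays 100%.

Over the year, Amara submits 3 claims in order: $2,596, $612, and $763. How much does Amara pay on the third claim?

#1 ($2,596): deductible takes $1,234, $1,362 remains; coinsurance $1,362 × 30% = $408.60. Patient owes $1,642.60 (running OOP $1,642.60).
#2 ($612): 30% coinsurance on $612 = $183.60. Patient pays $183.60; OOP now $1,826.20.
#3 ($763): deductible met; 30% of $763 = $228.90. Patient pays $228.90; OOP now $2,055.10.

$228.90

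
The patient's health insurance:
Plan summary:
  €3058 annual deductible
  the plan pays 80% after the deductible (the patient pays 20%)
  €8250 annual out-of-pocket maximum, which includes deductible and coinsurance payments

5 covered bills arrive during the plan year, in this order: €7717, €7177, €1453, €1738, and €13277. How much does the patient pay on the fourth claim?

Claim 1 — €7717: €3058 finishes the deductible; €4659 goes to coinsurance; patient's 20% is €931.80. Patient pays €3989.80; OOP now €3989.80.
Claim 2 — €7177: deductible already satisfied, so patient's share is 20% × €7177 = €1435.40. Patient pays €1435.40; OOP now €5425.20.
Claim 3 — €1453: 20% coinsurance on €1453 = €290.60. Patient pays €290.60; OOP now €5715.80.
Claim 4 — €1738: 20% coinsurance on €1738 = €347.60. Patient owes €347.60 (running OOP €6063.40).

€347.60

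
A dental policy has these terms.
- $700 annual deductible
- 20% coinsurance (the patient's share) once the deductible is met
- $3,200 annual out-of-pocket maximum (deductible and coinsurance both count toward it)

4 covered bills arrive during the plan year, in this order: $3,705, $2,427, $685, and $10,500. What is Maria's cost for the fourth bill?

$1,276.60

Bill 1, $3,705: deductible takes $700, $3,005 remains; 20% of $3,005 = $601. Patient owes $1,301 (running OOP $1,301).
Bill 2, $2,427: deductible already satisfied, so patient's share is 20% × $2,427 = $485.40. Patient pays $485.40; OOP now $1,786.40.
Bill 3, $685: deductible already satisfied, so patient's share is 20% × $685 = $137. Cost to patient: $137. OOP to date $1,923.40.
Bill 4, $10,500: deductible met; 20% of $10,500 = $2,100. OOP would hit $4,023.40 > $3,200, so the cap limits the patient to $3,200 − $1,923.40 = $1,276.60.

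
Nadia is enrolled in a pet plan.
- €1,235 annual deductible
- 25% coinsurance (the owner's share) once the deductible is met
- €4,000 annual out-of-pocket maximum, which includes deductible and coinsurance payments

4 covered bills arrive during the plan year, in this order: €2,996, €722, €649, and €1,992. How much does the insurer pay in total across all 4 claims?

Bill 1, €2,996: €1,235 finishes the deductible; €1,761 goes to coinsurance; owner's 25% is €440.25. Cost to owner: €1,675.25. OOP to date €1,675.25. Plan pays €2,996 − €1,675.25 = €1,320.75.
Bill 2, €722: deductible met; 25% of €722 = €180.50. Cost to owner: €180.50. OOP to date €1,855.75. Plan pays €722 − €180.50 = €541.50.
Bill 3, €649: deductible met; 25% of €649 = €162.25. Owner pays €162.25; OOP now €2,018. Plan pays €649 − €162.25 = €486.75.
Bill 4, €1,992: deductible met; 25% of €1,992 = €498. Cost to owner: €498. OOP to date €2,516. Insurer: €1,992 − €498 = €1,494.
Insurer total: €1,320.75 + €541.50 + €486.75 + €1,494 = €3,843.

€3,843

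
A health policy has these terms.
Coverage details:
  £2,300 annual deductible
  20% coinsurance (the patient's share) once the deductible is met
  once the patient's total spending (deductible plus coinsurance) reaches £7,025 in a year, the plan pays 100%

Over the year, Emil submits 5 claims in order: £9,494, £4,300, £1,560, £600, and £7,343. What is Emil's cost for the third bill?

Claim 1 (£9,494): £2,300 to deductible, leaving £7,194; patient's 20% is £1,438.80. Cost to patient: £3,738.80. OOP to date £3,738.80.
Claim 2 (£4,300): deductible met; 20% of £4,300 = £860. Patient owes £860 (running OOP £4,598.80).
Claim 3 (£1,560): deductible already satisfied, so patient's share is 20% × £1,560 = £312. Patient owes £312 (running OOP £4,910.80).

£312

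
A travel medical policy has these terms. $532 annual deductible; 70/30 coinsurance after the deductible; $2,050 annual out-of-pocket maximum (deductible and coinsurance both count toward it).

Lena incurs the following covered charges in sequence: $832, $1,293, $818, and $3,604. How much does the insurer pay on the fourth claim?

$2,809.30

Claim 1 ($832): deductible takes $532, $300 remains; traveler's 30% is $90. Traveler owes $622 (running OOP $622). Plan pays $832 − $622 = $210.
Claim 2 ($1,293): deductible already satisfied, so traveler's share is 30% × $1,293 = $387.90. Traveler owes $387.90 (running OOP $1,009.90). Insurer: $1,293 − $387.90 = $905.10.
Claim 3 ($818): 30% coinsurance on $818 = $245.40. Traveler pays $245.40; OOP now $1,255.30. Plan pays $818 − $245.40 = $572.60.
Claim 4 ($3,604): deductible met; 30% of $3,604 = $1,081.20. That would push OOP to $2,336.50, over the $2,050 cap, so traveler pays $2,050 − $1,255.30 = $794.70. Insurer: $3,604 − $794.70 = $2,809.30.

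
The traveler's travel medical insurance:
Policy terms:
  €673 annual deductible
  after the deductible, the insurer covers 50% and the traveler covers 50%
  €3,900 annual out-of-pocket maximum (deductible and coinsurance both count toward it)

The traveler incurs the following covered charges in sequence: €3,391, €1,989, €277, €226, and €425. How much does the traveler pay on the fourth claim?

Claim 1 — €3,391: deductible takes €673, €2,718 remains; traveler's 50% is €1,359. Traveler owes €2,032 (running OOP €2,032).
Claim 2 — €1,989: 50% coinsurance on €1,989 = €994.50. Traveler pays €994.50; OOP now €3,026.50.
Claim 3 — €277: deductible already satisfied, so traveler's share is 50% × €277 = €138.50. Traveler pays €138.50; OOP now €3,165.
Claim 4 — €226: deductible already satisfied, so traveler's share is 50% × €226 = €113. Traveler owes €113 (running OOP €3,278).

€113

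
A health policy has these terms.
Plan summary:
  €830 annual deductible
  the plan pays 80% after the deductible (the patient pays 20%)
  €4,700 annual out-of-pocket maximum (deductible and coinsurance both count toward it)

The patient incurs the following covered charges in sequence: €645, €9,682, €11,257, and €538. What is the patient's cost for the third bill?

€1,970.60

#1 (€645): fully absorbed by the deductible. Patient pays €645; OOP now €645.
#2 (€9,682): deductible takes €185, €9,497 remains; patient's 20% is €1,899.40. Cost to patient: €2,084.40. OOP to date €2,729.40.
#3 (€11,257): deductible already satisfied, so patient's share is 20% × €11,257 = €2,251.40. That would push OOP to €4,980.80, over the €4,700 cap, so patient pays €4,700 − €2,729.40 = €1,970.60.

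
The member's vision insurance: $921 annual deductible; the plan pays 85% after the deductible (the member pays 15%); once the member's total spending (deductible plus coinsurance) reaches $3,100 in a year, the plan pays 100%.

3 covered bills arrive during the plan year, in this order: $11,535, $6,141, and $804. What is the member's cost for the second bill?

Claim 1 ($11,535): $921 finishes the deductible; $10,614 goes to coinsurance; coinsurance $10,614 × 15% = $1,592.10. Cost to member: $2,513.10. OOP to date $2,513.10.
Claim 2 ($6,141): 15% coinsurance on $6,141 = $921.15. OOP would hit $3,434.25 > $3,100, so the cap limits the member to $3,100 − $2,513.10 = $586.90.

$586.90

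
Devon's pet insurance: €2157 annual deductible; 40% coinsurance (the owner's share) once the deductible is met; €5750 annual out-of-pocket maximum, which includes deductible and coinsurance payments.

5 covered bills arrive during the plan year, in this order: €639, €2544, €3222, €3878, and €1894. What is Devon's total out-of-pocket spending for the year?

Bill 1, €639: all of it applies to the deductible. Cost to owner: €639. OOP to date €639.
Bill 2, €2544: €1518 to deductible, leaving €1026; coinsurance €1026 × 40% = €410.40. Owner owes €1928.40 (running OOP €2567.40).
Bill 3, €3222: deductible met; 40% of €3222 = €1288.80. Owner pays €1288.80; OOP now €3856.20.
Bill 4, €3878: deductible met; 40% of €3878 = €1551.20. Owner pays €1551.20; OOP now €5407.40.
Bill 5, €1894: deductible met; 40% of €1894 = €757.60. That would push OOP to €6165, over the €5750 cap, so owner pays €5750 − €5407.40 = €342.60.
Total paid by the owner: €639 + €1928.40 + €1288.80 + €1551.20 + €342.60 = €5750.

€5750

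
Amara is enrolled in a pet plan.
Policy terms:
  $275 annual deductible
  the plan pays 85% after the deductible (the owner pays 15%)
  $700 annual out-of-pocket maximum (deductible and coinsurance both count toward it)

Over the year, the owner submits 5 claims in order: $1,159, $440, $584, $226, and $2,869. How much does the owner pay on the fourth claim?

$33.90

#1 ($1,159): $275 to deductible, leaving $884; 15% of $884 = $132.60. Owner pays $407.60; OOP now $407.60.
#2 ($440): deductible met; 15% of $440 = $66. Cost to owner: $66. OOP to date $473.60.
#3 ($584): deductible met; 15% of $584 = $87.60. Owner pays $87.60; OOP now $561.20.
#4 ($226): deductible already satisfied, so owner's share is 15% × $226 = $33.90. Owner owes $33.90 (running OOP $595.10).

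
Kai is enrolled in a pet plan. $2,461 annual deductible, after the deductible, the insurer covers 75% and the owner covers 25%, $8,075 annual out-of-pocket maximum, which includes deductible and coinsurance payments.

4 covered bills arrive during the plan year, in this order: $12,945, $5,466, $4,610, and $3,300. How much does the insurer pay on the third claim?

Claim 1 — $12,945: deductible takes $2,461, $10,484 remains; 25% of $10,484 = $2,621. Owner owes $5,082 (running OOP $5,082). Insurer: $12,945 − $5,082 = $7,863.
Claim 2 — $5,466: deductible already satisfied, so owner's share is 25% × $5,466 = $1,366.50. Owner pays $1,366.50; OOP now $6,448.50. Insurer: $5,466 − $1,366.50 = $4,099.50.
Claim 3 — $4,610: deductible met; 25% of $4,610 = $1,152.50. Owner pays $1,152.50; OOP now $7,601. Plan pays $4,610 − $1,152.50 = $3,457.50.

$3,457.50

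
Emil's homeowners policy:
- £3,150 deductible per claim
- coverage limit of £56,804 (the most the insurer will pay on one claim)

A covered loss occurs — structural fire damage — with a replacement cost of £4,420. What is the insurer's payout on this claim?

After the deductible, £4,420 − £3,150 = £1,270 remains.
£1,270 is within the £56,804 limit, so the insurer pays £1,270.

£1,270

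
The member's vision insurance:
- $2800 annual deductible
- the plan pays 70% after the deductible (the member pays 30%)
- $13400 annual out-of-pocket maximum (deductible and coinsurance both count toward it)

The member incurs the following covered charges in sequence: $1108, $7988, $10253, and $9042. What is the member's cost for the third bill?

Claim 1 ($1108): fully absorbed by the deductible. Member owes $1108 (running OOP $1108).
Claim 2 ($7988): $1692 to deductible, leaving $6296; coinsurance $6296 × 30% = $1888.80. Cost to member: $3580.80. OOP to date $4688.80.
Claim 3 ($10253): deductible met; 30% of $10253 = $3075.90. Cost to member: $3075.90. OOP to date $7764.70.

$3075.90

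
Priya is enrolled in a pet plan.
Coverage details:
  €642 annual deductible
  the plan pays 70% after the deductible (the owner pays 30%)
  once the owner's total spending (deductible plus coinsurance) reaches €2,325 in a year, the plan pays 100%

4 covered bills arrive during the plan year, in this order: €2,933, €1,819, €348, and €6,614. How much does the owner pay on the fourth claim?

Bill 1, €2,933: deductible takes €642, €2,291 remains; coinsurance €2,291 × 30% = €687.30. Cost to owner: €1,329.30. OOP to date €1,329.30.
Bill 2, €1,819: deductible already satisfied, so owner's share is 30% × €1,819 = €545.70. Cost to owner: €545.70. OOP to date €1,875.
Bill 3, €348: deductible met; 30% of €348 = €104.40. Owner pays €104.40; OOP now €1,979.40.
Bill 4, €6,614: 30% coinsurance on €6,614 = €1,984.20. That would push OOP to €3,963.60, over the €2,325 cap, so owner pays €2,325 − €1,979.40 = €345.60.

€345.60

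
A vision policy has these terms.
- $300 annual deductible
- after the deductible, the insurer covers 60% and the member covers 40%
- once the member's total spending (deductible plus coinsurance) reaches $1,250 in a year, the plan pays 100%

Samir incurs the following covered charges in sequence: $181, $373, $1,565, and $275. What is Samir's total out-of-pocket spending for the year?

$1,137.60

Claim 1 — $181: fully absorbed by the deductible. Member owes $181 (running OOP $181).
Claim 2 — $373: $119 to deductible, leaving $254; 40% of $254 = $101.60. Member owes $220.60 (running OOP $401.60).
Claim 3 — $1,565: deductible already satisfied, so member's share is 40% × $1,565 = $626. Member pays $626; OOP now $1,027.60.
Claim 4 — $275: deductible met; 40% of $275 = $110. Cost to member: $110. OOP to date $1,137.60.
Summing the member's payments: $181 + $220.60 + $626 + $110 = $1,137.60.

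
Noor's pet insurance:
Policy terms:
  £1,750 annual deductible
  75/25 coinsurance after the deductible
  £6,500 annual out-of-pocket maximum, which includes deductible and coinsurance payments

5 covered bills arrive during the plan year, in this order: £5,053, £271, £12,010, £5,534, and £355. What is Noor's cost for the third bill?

£3,002.50

Claim 1 — £5,053: £1,750 finishes the deductible; £3,303 goes to coinsurance; coinsurance £3,303 × 25% = £825.75. Owner pays £2,575.75; OOP now £2,575.75.
Claim 2 — £271: deductible already satisfied, so owner's share is 25% × £271 = £67.75. Owner pays £67.75; OOP now £2,643.50.
Claim 3 — £12,010: deductible met; 25% of £12,010 = £3,002.50. Owner owes £3,002.50 (running OOP £5,646).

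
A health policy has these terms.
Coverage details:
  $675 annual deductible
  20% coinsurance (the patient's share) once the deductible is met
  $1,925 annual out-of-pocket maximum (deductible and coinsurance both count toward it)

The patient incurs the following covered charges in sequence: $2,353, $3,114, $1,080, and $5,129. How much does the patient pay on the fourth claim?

$75.60

Bill 1, $2,353: $675 to deductible, leaving $1,678; patient's 20% is $335.60. Patient pays $1,010.60; OOP now $1,010.60.
Bill 2, $3,114: 20% coinsurance on $3,114 = $622.80. Patient owes $622.80 (running OOP $1,633.40).
Bill 3, $1,080: deductible met; 20% of $1,080 = $216. Cost to patient: $216. OOP to date $1,849.40.
Bill 4, $5,129: 20% coinsurance on $5,129 = $1,025.80. Adding that to $1,849.40 gives $2,875.20, past the $1,925 cap; patient pays only $1,925 − $1,849.40 = $75.60.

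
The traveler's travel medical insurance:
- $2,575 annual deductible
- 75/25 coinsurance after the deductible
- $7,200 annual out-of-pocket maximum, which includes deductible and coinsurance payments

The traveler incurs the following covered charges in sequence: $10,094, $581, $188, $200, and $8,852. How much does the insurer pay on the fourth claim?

$150

#1 ($10,094): $2,575 to deductible, leaving $7,519; 25% of $7,519 = $1,879.75. Traveler pays $4,454.75; OOP now $4,454.75. Plan pays $10,094 − $4,454.75 = $5,639.25.
#2 ($581): 25% coinsurance on $581 = $145.25. Traveler pays $145.25; OOP now $4,600. Insurer: $581 − $145.25 = $435.75.
#3 ($188): deductible met; 25% of $188 = $47. Traveler owes $47 (running OOP $4,647). Insurer: $188 − $47 = $141.
#4 ($200): deductible met; 25% of $200 = $50. Traveler owes $50 (running OOP $4,697). Insurer: $200 − $50 = $150.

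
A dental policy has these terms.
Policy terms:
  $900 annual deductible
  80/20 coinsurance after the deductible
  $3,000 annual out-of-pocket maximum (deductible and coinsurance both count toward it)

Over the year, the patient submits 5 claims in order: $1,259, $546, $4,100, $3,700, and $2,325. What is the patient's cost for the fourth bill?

$740

Bill 1, $1,259: $900 to deductible, leaving $359; coinsurance $359 × 20% = $71.80. Patient pays $971.80; OOP now $971.80.
Bill 2, $546: deductible already satisfied, so patient's share is 20% × $546 = $109.20. Patient pays $109.20; OOP now $1,081.
Bill 3, $4,100: deductible met; 20% of $4,100 = $820. Cost to patient: $820. OOP to date $1,901.
Bill 4, $3,700: deductible met; 20% of $3,700 = $740. Cost to patient: $740. OOP to date $2,641.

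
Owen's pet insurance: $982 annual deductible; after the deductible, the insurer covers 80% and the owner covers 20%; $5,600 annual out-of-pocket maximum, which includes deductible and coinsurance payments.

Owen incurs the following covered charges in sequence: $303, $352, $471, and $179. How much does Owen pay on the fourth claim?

#1 ($303): fully absorbed by the deductible. Owner owes $303 (running OOP $303).
#2 ($352): entire amount goes to the deductible. Owner owes $352 (running OOP $655).
#3 ($471): $327 finishes the deductible; $144 goes to coinsurance; owner's 20% is $28.80. Cost to owner: $355.80. OOP to date $1,010.80.
#4 ($179): deductible already satisfied, so owner's share is 20% × $179 = $35.80. Cost to owner: $35.80. OOP to date $1,046.60.

$35.80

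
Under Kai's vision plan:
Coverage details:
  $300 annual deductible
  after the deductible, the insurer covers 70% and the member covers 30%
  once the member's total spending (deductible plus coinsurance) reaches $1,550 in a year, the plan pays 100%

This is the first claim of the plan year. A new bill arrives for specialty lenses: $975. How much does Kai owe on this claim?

Deductible not yet touched, so the first $300 of the bill goes to the deductible.
That leaves $975 − $300 = $675 for coinsurance.
Member's 30% share of $675 is $202.50.
Member responsibility before any cap: $300 + $202.50 = $502.50.
Cumulative spending $0 + $502.50 = $502.50 stays under the $1,550 maximum.

$502.50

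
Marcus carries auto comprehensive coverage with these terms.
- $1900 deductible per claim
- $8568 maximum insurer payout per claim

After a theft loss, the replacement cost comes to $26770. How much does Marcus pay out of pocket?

After the deductible, $26770 − $1900 = $24870 remains.
Since $24870 > $8568, the payout is capped at $8568.
Policyholder's share is the uncovered remainder: $26770 − $8568 = $18202.

$18202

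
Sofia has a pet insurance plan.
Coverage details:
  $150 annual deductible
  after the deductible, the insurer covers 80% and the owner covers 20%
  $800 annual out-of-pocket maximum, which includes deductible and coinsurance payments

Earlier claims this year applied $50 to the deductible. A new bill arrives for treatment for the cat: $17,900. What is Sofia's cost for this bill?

$750

Remaining deductible: $150 − $50 = $100.
The remaining $17,800 (= $17,900 − $100) moves to coinsurance.
Coinsurance: $17,800 × 20% = $3,560.
That puts the owner's cost at $100 + $3,560 = $3,660 before any cap.
Adding $3,660 to the $50 already spent would give $3,710, which exceeds the $800 cap; the owner pays just $800 − $50 = $750.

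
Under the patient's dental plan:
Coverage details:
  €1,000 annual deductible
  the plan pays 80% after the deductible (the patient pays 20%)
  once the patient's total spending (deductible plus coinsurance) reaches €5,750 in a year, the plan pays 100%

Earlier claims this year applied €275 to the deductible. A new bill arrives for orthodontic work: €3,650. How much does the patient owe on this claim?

€275 of the €1,000 deductible is already met, leaving €725.
That leaves €3,650 − €725 = €2,925 for coinsurance.
Coinsurance: €2,925 × 20% = €585.
So the patient owes €725 + €585 = €1,310 before any cap.
Year-to-date out-of-pocket becomes €275 + €1,310 = €1,585, still under the €5,750 maximum, so no cap applies.

€1,310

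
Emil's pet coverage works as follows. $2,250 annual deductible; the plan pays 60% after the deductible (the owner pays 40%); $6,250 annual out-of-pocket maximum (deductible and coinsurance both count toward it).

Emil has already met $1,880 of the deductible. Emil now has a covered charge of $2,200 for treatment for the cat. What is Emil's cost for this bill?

Remaining deductible: $2,250 − $1,880 = $370.
The remaining $1,830 (= $2,200 − $370) moves to coinsurance.
40% of $1,830 = $732 falls to the owner.
So the owner owes $370 + $732 = $1,102 before any cap.
Total out-of-pocket so far would be $1,880 + $1,102 = $2,982, below the $6,250 cap — no reduction.

$1,102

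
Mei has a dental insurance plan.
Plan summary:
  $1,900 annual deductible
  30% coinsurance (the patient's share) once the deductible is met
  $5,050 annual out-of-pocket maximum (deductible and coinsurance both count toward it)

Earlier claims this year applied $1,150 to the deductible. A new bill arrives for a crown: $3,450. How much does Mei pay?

$1,560

$1,150 of the $1,900 deductible is already met, leaving $750.
The remaining $2,700 (= $3,450 − $750) moves to coinsurance.
30% of $2,700 = $810 falls to the patient.
So the patient owes $750 + $810 = $1,560 before any cap.
Year-to-date out-of-pocket becomes $1,150 + $1,560 = $2,710, still under the $5,050 maximum, so no cap applies.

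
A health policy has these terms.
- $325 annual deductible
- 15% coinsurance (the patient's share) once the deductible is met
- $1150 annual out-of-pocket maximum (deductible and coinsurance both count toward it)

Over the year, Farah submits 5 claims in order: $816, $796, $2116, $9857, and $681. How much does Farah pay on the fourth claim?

$314.55

Bill 1, $816: $325 finishes the deductible; $491 goes to coinsurance; 15% of $491 = $73.65. Patient pays $398.65; OOP now $398.65.
Bill 2, $796: 15% coinsurance on $796 = $119.40. Patient owes $119.40 (running OOP $518.05).
Bill 3, $2116: 15% coinsurance on $2116 = $317.40. Patient owes $317.40 (running OOP $835.45).
Bill 4, $9857: deductible already satisfied, so patient's share is 15% × $9857 = $1478.55. That would push OOP to $2314, over the $1150 cap, so patient pays $1150 − $835.45 = $314.55.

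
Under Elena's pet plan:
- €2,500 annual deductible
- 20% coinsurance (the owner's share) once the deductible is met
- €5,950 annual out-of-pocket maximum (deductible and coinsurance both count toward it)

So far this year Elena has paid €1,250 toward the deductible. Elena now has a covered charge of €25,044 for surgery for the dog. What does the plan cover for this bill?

€20,344

Deductible still to meet: €2,500 − €1,250 = €1,250.
After the €1,250 deductible portion, €25,044 − €1,250 = €23,794 is subject to coinsurance.
20% of €23,794 = €4,758.80 falls to the owner.
That puts the owner's cost at €1,250 + €4,758.80 = €6,008.80 before any cap.
Adding €6,008.80 to the €1,250 already spent would give €7,258.80, which exceeds the €5,950 cap; the owner pays just €5,950 − €1,250 = €4,700.
Insurer pays the balance: €25,044 − €4,700 = €20,344.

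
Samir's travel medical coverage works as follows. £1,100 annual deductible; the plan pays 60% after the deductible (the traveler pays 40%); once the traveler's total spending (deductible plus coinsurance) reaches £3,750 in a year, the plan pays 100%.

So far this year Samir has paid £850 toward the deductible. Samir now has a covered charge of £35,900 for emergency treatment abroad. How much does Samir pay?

£2,900

£850 of the £1,100 deductible is already met, leaving £250.
After the £250 deductible portion, £35,900 − £250 = £35,650 is subject to coinsurance.
Traveler's 40% share of £35,650 is £14,260.
Traveler responsibility before any cap: £250 + £14,260 = £14,510.
That would bring total out-of-pocket to £15,360, past the £3,750 cap. The traveler is capped at £3,750 − £850 = £2,900 on this claim.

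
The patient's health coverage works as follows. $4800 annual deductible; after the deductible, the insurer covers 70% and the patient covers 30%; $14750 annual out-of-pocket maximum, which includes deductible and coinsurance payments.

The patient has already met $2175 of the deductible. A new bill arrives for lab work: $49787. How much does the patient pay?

Deductible still to meet: $4800 − $2175 = $2625.
After the $2625 deductible portion, $49787 − $2625 = $47162 is subject to coinsurance.
30% of $47162 = $14148.60 falls to the patient.
That puts the patient's cost at $2625 + $14148.60 = $16773.60 before any cap.
Year-to-date out-of-pocket would reach $2175 + $16773.60 = $18948.60, above the $14750 maximum, so the patient pays only $14750 − $2175 = $12575.

$12575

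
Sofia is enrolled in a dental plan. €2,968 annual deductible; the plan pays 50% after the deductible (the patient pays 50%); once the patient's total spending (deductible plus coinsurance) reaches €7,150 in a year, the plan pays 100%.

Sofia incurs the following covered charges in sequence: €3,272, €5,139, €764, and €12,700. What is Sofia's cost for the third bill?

€382

Claim 1 — €3,272: deductible takes €2,968, €304 remains; 50% of €304 = €152. Patient owes €3,120 (running OOP €3,120).
Claim 2 — €5,139: 50% coinsurance on €5,139 = €2,569.50. Patient owes €2,569.50 (running OOP €5,689.50).
Claim 3 — €764: 50% coinsurance on €764 = €382. Cost to patient: €382. OOP to date €6,071.50.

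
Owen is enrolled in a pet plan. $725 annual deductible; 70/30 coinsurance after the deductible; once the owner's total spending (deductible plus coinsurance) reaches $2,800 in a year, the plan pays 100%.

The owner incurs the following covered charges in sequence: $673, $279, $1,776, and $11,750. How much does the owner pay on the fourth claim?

Bill 1, $673: fully absorbed by the deductible. Cost to owner: $673. OOP to date $673.
Bill 2, $279: $52 finishes the deductible; $227 goes to coinsurance; owner's 30% is $68.10. Owner pays $120.10; OOP now $793.10.
Bill 3, $1,776: 30% coinsurance on $1,776 = $532.80. Owner owes $532.80 (running OOP $1,325.90).
Bill 4, $11,750: 30% coinsurance on $11,750 = $3,525. OOP would hit $4,850.90 > $2,800, so the cap limits the owner to $2,800 − $1,325.90 = $1,474.10.

$1,474.10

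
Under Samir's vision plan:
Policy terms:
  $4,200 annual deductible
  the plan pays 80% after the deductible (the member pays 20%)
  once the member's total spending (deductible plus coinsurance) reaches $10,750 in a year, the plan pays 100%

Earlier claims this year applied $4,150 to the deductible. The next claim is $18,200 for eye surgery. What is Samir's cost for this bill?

$3,680

Deductible still to meet: $4,200 − $4,150 = $50.
That leaves $18,200 − $50 = $18,150 for coinsurance.
Member's 20% share of $18,150 is $3,630.
Member responsibility before any cap: $50 + $3,630 = $3,680.
Cumulative spending $4,150 + $3,680 = $7,830 stays under the $10,750 maximum.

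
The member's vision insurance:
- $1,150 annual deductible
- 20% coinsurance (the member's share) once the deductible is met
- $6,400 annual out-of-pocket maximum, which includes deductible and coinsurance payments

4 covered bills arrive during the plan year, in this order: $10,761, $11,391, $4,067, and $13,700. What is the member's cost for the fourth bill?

#1 ($10,761): deductible takes $1,150, $9,611 remains; coinsurance $9,611 × 20% = $1,922.20. Member owes $3,072.20 (running OOP $3,072.20).
#2 ($11,391): deductible already satisfied, so member's share is 20% × $11,391 = $2,278.20. Member owes $2,278.20 (running OOP $5,350.40).
#3 ($4,067): deductible already satisfied, so member's share is 20% × $4,067 = $813.40. Member owes $813.40 (running OOP $6,163.80).
#4 ($13,700): 20% coinsurance on $13,700 = $2,740. OOP would hit $8,903.80 > $6,400, so the cap limits the member to $6,400 − $6,163.80 = $236.20.

$236.20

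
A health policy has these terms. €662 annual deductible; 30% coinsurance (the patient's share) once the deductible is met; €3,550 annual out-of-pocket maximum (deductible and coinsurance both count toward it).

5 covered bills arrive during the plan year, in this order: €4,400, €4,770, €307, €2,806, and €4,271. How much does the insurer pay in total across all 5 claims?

€13,004

Claim 1 — €4,400: €662 to deductible, leaving €3,738; patient's 30% is €1,121.40. Patient owes €1,783.40 (running OOP €1,783.40). Insurer: €4,400 − €1,783.40 = €2,616.60.
Claim 2 — €4,770: deductible met; 30% of €4,770 = €1,431. Cost to patient: €1,431. OOP to date €3,214.40. Plan pays €4,770 − €1,431 = €3,339.
Claim 3 — €307: 30% coinsurance on €307 = €92.10. Patient pays €92.10; OOP now €3,306.50. Insurer: €307 − €92.10 = €214.90.
Claim 4 — €2,806: deductible already satisfied, so patient's share is 30% × €2,806 = €841.80. That would push OOP to €4,148.30, over the €3,550 cap, so patient pays €3,550 − €3,306.50 = €243.50. Plan pays €2,806 − €243.50 = €2,562.50.
Claim 5 — €4,271: deductible already satisfied, so patient's share is 30% × €4,271 = €1,281.30. That would push OOP to €4,831.30, over the €3,550 cap, so patient pays €3,550 − €3,550 = €0. Insurer: €4,271 − €0 = €4,271.
Insurer total: €2,616.60 + €3,339 + €214.90 + €2,562.50 + €4,271 = €13,004.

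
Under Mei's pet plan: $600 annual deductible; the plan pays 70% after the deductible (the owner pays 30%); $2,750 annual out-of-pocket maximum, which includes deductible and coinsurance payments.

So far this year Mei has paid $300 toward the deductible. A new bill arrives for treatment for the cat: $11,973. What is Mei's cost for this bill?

$2,450

$300 of the $600 deductible is already met, leaving $300.
After the $300 deductible portion, $11,973 − $300 = $11,673 is subject to coinsurance.
30% of $11,673 = $3,501.90 falls to the owner.
That puts the owner's cost at $300 + $3,501.90 = $3,801.90 before any cap.
That would bring total out-of-pocket to $4,101.90, past the $2,750 cap. The owner is capped at $2,750 − $300 = $2,450 on this claim.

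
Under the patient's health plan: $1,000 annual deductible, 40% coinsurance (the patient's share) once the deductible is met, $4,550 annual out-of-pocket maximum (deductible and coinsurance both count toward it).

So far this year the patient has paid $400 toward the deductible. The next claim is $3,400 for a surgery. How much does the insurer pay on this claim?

$400 of the $1,000 deductible is already met, leaving $600.
After the $600 deductible portion, $3,400 − $600 = $2,800 is subject to coinsurance.
Coinsurance: $2,800 × 40% = $1,120.
Patient responsibility before any cap: $600 + $1,120 = $1,720.
Year-to-date out-of-pocket becomes $400 + $1,720 = $2,120, still under the $4,550 maximum, so no cap applies.
Insurer pays the balance: $3,400 − $1,720 = $1,680.

$1,680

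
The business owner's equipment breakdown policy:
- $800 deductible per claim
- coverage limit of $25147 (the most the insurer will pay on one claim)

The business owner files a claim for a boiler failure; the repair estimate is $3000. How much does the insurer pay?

$2200

After the deductible, $3000 − $800 = $2200 remains.
That's under the $25147 cap, so the insurer reimburses the full $2200.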